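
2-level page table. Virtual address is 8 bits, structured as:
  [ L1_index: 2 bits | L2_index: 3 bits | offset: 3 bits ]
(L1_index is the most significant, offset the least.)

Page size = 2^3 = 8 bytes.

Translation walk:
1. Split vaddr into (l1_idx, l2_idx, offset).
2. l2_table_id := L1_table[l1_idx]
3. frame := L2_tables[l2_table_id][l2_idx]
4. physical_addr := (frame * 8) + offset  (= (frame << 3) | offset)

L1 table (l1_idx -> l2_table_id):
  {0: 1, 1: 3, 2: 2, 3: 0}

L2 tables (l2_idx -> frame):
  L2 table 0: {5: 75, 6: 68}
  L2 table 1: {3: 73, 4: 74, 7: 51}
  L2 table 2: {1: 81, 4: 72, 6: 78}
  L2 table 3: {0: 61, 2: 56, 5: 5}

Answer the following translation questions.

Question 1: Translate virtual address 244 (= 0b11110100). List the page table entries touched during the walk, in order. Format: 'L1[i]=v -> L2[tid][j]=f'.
Answer: L1[3]=0 -> L2[0][6]=68

Derivation:
vaddr = 244 = 0b11110100
Split: l1_idx=3, l2_idx=6, offset=4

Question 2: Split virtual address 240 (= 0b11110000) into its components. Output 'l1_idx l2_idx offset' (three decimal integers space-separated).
vaddr = 240 = 0b11110000
  top 2 bits -> l1_idx = 3
  next 3 bits -> l2_idx = 6
  bottom 3 bits -> offset = 0

Answer: 3 6 0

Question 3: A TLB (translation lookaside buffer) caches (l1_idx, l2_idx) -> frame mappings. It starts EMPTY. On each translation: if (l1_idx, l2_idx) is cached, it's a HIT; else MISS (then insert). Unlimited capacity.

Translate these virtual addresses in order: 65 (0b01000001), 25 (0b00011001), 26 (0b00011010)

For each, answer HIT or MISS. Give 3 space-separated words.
Answer: MISS MISS HIT

Derivation:
vaddr=65: (1,0) not in TLB -> MISS, insert
vaddr=25: (0,3) not in TLB -> MISS, insert
vaddr=26: (0,3) in TLB -> HIT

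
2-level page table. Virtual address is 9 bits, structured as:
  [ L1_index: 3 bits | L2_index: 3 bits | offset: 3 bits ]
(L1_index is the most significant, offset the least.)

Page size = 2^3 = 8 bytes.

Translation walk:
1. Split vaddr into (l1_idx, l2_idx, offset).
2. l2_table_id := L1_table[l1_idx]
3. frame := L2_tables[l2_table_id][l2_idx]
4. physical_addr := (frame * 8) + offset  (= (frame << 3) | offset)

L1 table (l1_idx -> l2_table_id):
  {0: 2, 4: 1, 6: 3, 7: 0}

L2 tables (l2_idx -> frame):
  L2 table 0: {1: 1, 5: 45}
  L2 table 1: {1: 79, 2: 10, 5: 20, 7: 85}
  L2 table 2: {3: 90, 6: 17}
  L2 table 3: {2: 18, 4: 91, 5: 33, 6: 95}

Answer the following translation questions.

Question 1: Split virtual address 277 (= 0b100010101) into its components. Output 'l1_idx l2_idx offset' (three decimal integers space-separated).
Answer: 4 2 5

Derivation:
vaddr = 277 = 0b100010101
  top 3 bits -> l1_idx = 4
  next 3 bits -> l2_idx = 2
  bottom 3 bits -> offset = 5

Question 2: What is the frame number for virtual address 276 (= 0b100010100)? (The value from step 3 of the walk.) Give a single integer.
Answer: 10

Derivation:
vaddr = 276: l1_idx=4, l2_idx=2
L1[4] = 1; L2[1][2] = 10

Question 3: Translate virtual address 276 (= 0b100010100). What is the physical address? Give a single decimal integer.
Answer: 84

Derivation:
vaddr = 276 = 0b100010100
Split: l1_idx=4, l2_idx=2, offset=4
L1[4] = 1
L2[1][2] = 10
paddr = 10 * 8 + 4 = 84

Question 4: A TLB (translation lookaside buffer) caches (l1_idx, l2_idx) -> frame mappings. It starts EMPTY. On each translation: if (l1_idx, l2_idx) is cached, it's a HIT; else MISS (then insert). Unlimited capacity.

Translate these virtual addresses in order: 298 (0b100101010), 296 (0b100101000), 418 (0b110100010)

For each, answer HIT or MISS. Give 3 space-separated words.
vaddr=298: (4,5) not in TLB -> MISS, insert
vaddr=296: (4,5) in TLB -> HIT
vaddr=418: (6,4) not in TLB -> MISS, insert

Answer: MISS HIT MISS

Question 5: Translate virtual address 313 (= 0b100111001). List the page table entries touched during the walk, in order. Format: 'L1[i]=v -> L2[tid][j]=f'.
vaddr = 313 = 0b100111001
Split: l1_idx=4, l2_idx=7, offset=1

Answer: L1[4]=1 -> L2[1][7]=85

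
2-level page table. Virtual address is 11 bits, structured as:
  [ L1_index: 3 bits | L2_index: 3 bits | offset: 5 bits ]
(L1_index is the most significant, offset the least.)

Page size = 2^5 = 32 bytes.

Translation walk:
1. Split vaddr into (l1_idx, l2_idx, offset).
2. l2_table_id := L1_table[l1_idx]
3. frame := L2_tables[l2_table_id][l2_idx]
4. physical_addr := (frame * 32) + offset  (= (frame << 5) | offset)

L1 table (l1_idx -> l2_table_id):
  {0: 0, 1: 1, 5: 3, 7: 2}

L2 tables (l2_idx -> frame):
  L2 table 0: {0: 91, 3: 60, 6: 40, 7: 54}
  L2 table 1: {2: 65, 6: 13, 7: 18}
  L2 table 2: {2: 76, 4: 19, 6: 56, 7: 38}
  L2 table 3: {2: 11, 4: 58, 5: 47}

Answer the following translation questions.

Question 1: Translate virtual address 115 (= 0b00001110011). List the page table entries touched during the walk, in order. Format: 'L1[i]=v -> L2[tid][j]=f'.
vaddr = 115 = 0b00001110011
Split: l1_idx=0, l2_idx=3, offset=19

Answer: L1[0]=0 -> L2[0][3]=60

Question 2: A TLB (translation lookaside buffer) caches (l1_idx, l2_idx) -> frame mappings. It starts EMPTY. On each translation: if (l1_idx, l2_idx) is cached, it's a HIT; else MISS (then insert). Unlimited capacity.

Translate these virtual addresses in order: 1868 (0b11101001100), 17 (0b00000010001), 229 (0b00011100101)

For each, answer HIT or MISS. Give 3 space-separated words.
vaddr=1868: (7,2) not in TLB -> MISS, insert
vaddr=17: (0,0) not in TLB -> MISS, insert
vaddr=229: (0,7) not in TLB -> MISS, insert

Answer: MISS MISS MISS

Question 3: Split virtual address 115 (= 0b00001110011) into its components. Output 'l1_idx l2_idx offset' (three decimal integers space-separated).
vaddr = 115 = 0b00001110011
  top 3 bits -> l1_idx = 0
  next 3 bits -> l2_idx = 3
  bottom 5 bits -> offset = 19

Answer: 0 3 19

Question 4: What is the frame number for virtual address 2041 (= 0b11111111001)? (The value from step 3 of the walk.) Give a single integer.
Answer: 38

Derivation:
vaddr = 2041: l1_idx=7, l2_idx=7
L1[7] = 2; L2[2][7] = 38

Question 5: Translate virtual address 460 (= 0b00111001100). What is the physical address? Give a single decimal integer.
vaddr = 460 = 0b00111001100
Split: l1_idx=1, l2_idx=6, offset=12
L1[1] = 1
L2[1][6] = 13
paddr = 13 * 32 + 12 = 428

Answer: 428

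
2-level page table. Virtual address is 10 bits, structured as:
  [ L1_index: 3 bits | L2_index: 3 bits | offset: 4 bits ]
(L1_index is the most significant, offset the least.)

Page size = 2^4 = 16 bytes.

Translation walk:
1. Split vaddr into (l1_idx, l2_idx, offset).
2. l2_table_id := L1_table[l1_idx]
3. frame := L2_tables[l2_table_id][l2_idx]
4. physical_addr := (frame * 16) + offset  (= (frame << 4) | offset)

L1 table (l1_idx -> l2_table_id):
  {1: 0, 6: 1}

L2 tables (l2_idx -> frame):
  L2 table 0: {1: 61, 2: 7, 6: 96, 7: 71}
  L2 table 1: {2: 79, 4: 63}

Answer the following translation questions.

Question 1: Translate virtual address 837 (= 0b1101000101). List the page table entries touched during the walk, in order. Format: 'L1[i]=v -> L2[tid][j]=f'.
vaddr = 837 = 0b1101000101
Split: l1_idx=6, l2_idx=4, offset=5

Answer: L1[6]=1 -> L2[1][4]=63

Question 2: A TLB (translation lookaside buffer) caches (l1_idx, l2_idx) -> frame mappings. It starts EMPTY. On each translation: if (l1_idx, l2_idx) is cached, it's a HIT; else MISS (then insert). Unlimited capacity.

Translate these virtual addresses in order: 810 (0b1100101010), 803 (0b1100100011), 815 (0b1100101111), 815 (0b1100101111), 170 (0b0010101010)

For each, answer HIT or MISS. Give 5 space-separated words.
vaddr=810: (6,2) not in TLB -> MISS, insert
vaddr=803: (6,2) in TLB -> HIT
vaddr=815: (6,2) in TLB -> HIT
vaddr=815: (6,2) in TLB -> HIT
vaddr=170: (1,2) not in TLB -> MISS, insert

Answer: MISS HIT HIT HIT MISS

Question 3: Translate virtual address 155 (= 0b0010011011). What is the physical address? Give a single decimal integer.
vaddr = 155 = 0b0010011011
Split: l1_idx=1, l2_idx=1, offset=11
L1[1] = 0
L2[0][1] = 61
paddr = 61 * 16 + 11 = 987

Answer: 987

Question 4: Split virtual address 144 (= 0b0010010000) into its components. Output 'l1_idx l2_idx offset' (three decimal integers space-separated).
vaddr = 144 = 0b0010010000
  top 3 bits -> l1_idx = 1
  next 3 bits -> l2_idx = 1
  bottom 4 bits -> offset = 0

Answer: 1 1 0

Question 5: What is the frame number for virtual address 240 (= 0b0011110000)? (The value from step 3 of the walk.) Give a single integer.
vaddr = 240: l1_idx=1, l2_idx=7
L1[1] = 0; L2[0][7] = 71

Answer: 71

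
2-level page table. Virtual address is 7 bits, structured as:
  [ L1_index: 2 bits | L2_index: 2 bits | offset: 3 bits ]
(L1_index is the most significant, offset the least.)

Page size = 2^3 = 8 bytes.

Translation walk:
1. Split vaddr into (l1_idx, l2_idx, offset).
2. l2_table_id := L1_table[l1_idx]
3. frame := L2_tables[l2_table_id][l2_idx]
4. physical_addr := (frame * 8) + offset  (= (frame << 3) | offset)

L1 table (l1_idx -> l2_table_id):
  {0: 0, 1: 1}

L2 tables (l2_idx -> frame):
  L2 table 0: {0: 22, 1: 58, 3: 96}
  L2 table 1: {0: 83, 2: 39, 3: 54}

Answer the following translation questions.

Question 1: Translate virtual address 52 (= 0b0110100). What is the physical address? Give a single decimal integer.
Answer: 316

Derivation:
vaddr = 52 = 0b0110100
Split: l1_idx=1, l2_idx=2, offset=4
L1[1] = 1
L2[1][2] = 39
paddr = 39 * 8 + 4 = 316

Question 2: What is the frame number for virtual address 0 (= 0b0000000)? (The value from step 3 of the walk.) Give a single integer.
vaddr = 0: l1_idx=0, l2_idx=0
L1[0] = 0; L2[0][0] = 22

Answer: 22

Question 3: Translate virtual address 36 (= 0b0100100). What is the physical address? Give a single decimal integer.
Answer: 668

Derivation:
vaddr = 36 = 0b0100100
Split: l1_idx=1, l2_idx=0, offset=4
L1[1] = 1
L2[1][0] = 83
paddr = 83 * 8 + 4 = 668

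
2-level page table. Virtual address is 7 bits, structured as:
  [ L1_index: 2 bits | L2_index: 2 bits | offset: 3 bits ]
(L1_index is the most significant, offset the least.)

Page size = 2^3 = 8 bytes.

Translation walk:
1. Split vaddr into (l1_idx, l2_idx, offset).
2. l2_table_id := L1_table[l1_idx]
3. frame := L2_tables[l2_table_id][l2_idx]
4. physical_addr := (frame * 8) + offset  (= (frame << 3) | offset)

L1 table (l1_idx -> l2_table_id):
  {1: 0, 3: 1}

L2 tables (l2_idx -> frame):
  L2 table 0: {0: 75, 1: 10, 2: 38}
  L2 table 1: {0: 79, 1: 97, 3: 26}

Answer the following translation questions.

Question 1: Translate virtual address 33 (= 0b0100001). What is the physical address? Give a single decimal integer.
Answer: 601

Derivation:
vaddr = 33 = 0b0100001
Split: l1_idx=1, l2_idx=0, offset=1
L1[1] = 0
L2[0][0] = 75
paddr = 75 * 8 + 1 = 601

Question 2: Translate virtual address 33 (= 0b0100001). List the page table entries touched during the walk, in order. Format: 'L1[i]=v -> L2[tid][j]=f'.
vaddr = 33 = 0b0100001
Split: l1_idx=1, l2_idx=0, offset=1

Answer: L1[1]=0 -> L2[0][0]=75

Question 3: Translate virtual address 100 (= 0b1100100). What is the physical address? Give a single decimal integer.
vaddr = 100 = 0b1100100
Split: l1_idx=3, l2_idx=0, offset=4
L1[3] = 1
L2[1][0] = 79
paddr = 79 * 8 + 4 = 636

Answer: 636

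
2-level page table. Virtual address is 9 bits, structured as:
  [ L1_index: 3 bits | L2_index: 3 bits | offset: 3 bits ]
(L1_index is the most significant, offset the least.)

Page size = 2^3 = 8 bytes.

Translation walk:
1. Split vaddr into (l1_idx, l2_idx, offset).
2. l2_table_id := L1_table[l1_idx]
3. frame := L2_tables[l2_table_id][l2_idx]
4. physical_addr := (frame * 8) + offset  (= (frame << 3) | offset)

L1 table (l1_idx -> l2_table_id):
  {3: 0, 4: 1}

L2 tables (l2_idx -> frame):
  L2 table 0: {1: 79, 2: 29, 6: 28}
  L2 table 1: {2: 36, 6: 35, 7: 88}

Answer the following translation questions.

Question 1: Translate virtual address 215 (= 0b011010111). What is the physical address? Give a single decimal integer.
Answer: 239

Derivation:
vaddr = 215 = 0b011010111
Split: l1_idx=3, l2_idx=2, offset=7
L1[3] = 0
L2[0][2] = 29
paddr = 29 * 8 + 7 = 239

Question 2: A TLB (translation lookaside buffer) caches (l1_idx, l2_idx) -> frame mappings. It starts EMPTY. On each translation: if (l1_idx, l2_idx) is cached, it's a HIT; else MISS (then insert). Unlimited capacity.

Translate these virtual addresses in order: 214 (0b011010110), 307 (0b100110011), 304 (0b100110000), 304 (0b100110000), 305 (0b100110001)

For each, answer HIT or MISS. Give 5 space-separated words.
Answer: MISS MISS HIT HIT HIT

Derivation:
vaddr=214: (3,2) not in TLB -> MISS, insert
vaddr=307: (4,6) not in TLB -> MISS, insert
vaddr=304: (4,6) in TLB -> HIT
vaddr=304: (4,6) in TLB -> HIT
vaddr=305: (4,6) in TLB -> HIT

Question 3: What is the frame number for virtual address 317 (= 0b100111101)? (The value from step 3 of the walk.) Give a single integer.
vaddr = 317: l1_idx=4, l2_idx=7
L1[4] = 1; L2[1][7] = 88

Answer: 88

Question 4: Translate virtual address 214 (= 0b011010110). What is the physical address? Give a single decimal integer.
vaddr = 214 = 0b011010110
Split: l1_idx=3, l2_idx=2, offset=6
L1[3] = 0
L2[0][2] = 29
paddr = 29 * 8 + 6 = 238

Answer: 238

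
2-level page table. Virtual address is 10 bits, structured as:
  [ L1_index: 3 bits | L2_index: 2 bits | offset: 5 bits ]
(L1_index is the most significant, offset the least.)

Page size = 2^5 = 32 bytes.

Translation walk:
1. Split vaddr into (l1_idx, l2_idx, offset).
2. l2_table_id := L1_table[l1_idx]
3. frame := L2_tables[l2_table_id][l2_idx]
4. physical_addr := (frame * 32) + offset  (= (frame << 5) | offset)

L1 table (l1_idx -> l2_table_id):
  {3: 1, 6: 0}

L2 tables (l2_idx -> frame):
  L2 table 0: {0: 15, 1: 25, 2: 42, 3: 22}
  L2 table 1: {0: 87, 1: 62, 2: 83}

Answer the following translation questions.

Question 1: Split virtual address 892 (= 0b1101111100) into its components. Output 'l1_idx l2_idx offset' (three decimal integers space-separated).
Answer: 6 3 28

Derivation:
vaddr = 892 = 0b1101111100
  top 3 bits -> l1_idx = 6
  next 2 bits -> l2_idx = 3
  bottom 5 bits -> offset = 28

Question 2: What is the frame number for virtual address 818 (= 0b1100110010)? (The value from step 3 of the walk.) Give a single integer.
vaddr = 818: l1_idx=6, l2_idx=1
L1[6] = 0; L2[0][1] = 25

Answer: 25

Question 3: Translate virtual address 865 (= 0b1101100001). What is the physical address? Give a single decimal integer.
Answer: 705

Derivation:
vaddr = 865 = 0b1101100001
Split: l1_idx=6, l2_idx=3, offset=1
L1[6] = 0
L2[0][3] = 22
paddr = 22 * 32 + 1 = 705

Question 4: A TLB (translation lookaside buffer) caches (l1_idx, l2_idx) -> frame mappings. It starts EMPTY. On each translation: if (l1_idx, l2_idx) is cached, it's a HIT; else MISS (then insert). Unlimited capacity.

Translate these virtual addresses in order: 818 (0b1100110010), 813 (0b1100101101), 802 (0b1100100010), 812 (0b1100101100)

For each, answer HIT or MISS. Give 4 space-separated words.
Answer: MISS HIT HIT HIT

Derivation:
vaddr=818: (6,1) not in TLB -> MISS, insert
vaddr=813: (6,1) in TLB -> HIT
vaddr=802: (6,1) in TLB -> HIT
vaddr=812: (6,1) in TLB -> HIT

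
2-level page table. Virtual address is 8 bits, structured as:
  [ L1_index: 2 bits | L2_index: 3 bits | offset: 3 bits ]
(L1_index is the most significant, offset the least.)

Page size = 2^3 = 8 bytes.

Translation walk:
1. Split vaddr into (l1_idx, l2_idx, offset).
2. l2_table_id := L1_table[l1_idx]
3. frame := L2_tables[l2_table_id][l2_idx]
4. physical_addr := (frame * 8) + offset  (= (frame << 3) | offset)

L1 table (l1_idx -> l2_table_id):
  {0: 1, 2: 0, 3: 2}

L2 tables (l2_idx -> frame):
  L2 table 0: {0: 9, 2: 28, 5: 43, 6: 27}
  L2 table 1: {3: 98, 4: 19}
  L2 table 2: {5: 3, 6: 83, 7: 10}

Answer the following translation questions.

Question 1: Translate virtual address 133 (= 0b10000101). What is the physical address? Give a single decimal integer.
vaddr = 133 = 0b10000101
Split: l1_idx=2, l2_idx=0, offset=5
L1[2] = 0
L2[0][0] = 9
paddr = 9 * 8 + 5 = 77

Answer: 77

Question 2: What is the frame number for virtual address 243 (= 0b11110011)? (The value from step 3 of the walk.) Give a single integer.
Answer: 83

Derivation:
vaddr = 243: l1_idx=3, l2_idx=6
L1[3] = 2; L2[2][6] = 83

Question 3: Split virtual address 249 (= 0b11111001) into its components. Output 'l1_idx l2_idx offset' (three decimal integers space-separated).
vaddr = 249 = 0b11111001
  top 2 bits -> l1_idx = 3
  next 3 bits -> l2_idx = 7
  bottom 3 bits -> offset = 1

Answer: 3 7 1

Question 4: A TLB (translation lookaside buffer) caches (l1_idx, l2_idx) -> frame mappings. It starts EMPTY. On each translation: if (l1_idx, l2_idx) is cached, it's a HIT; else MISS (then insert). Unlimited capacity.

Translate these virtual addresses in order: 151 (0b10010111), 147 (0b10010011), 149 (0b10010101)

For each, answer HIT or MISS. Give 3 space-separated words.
Answer: MISS HIT HIT

Derivation:
vaddr=151: (2,2) not in TLB -> MISS, insert
vaddr=147: (2,2) in TLB -> HIT
vaddr=149: (2,2) in TLB -> HIT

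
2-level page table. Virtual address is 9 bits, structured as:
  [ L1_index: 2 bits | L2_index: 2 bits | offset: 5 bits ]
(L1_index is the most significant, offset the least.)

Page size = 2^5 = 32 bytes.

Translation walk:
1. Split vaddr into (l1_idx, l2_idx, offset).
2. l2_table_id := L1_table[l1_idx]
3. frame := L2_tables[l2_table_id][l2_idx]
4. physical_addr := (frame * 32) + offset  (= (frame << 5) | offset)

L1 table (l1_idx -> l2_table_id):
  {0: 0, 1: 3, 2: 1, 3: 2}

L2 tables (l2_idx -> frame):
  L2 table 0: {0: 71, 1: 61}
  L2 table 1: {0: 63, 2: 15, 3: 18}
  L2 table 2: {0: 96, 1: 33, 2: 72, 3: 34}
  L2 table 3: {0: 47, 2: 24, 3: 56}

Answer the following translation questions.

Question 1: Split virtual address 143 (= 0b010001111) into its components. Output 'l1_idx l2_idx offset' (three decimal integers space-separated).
Answer: 1 0 15

Derivation:
vaddr = 143 = 0b010001111
  top 2 bits -> l1_idx = 1
  next 2 bits -> l2_idx = 0
  bottom 5 bits -> offset = 15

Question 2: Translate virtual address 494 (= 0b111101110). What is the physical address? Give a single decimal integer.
vaddr = 494 = 0b111101110
Split: l1_idx=3, l2_idx=3, offset=14
L1[3] = 2
L2[2][3] = 34
paddr = 34 * 32 + 14 = 1102

Answer: 1102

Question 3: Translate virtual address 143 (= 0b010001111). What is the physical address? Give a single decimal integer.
vaddr = 143 = 0b010001111
Split: l1_idx=1, l2_idx=0, offset=15
L1[1] = 3
L2[3][0] = 47
paddr = 47 * 32 + 15 = 1519

Answer: 1519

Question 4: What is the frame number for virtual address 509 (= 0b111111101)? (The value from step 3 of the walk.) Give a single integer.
Answer: 34

Derivation:
vaddr = 509: l1_idx=3, l2_idx=3
L1[3] = 2; L2[2][3] = 34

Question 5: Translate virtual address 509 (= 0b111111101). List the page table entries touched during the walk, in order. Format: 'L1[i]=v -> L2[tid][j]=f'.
Answer: L1[3]=2 -> L2[2][3]=34

Derivation:
vaddr = 509 = 0b111111101
Split: l1_idx=3, l2_idx=3, offset=29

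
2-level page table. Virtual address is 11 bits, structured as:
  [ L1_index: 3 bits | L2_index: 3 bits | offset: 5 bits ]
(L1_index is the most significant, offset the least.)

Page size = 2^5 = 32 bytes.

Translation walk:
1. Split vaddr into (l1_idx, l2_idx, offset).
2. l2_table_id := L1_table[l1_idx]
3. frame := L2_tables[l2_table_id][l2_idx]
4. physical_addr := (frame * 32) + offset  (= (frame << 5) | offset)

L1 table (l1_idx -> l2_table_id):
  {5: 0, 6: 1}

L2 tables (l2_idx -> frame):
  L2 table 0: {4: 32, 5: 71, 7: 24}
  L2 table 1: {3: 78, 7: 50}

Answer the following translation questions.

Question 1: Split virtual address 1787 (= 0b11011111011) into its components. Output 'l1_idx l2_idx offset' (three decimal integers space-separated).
Answer: 6 7 27

Derivation:
vaddr = 1787 = 0b11011111011
  top 3 bits -> l1_idx = 6
  next 3 bits -> l2_idx = 7
  bottom 5 bits -> offset = 27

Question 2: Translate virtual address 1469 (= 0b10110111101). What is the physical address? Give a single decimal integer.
Answer: 2301

Derivation:
vaddr = 1469 = 0b10110111101
Split: l1_idx=5, l2_idx=5, offset=29
L1[5] = 0
L2[0][5] = 71
paddr = 71 * 32 + 29 = 2301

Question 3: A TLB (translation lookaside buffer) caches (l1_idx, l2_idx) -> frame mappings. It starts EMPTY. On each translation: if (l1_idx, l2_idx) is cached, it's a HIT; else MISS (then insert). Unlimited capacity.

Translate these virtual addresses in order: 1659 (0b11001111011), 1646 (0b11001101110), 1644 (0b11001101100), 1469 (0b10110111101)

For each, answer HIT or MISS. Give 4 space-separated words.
vaddr=1659: (6,3) not in TLB -> MISS, insert
vaddr=1646: (6,3) in TLB -> HIT
vaddr=1644: (6,3) in TLB -> HIT
vaddr=1469: (5,5) not in TLB -> MISS, insert

Answer: MISS HIT HIT MISS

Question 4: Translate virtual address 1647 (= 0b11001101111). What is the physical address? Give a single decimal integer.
vaddr = 1647 = 0b11001101111
Split: l1_idx=6, l2_idx=3, offset=15
L1[6] = 1
L2[1][3] = 78
paddr = 78 * 32 + 15 = 2511

Answer: 2511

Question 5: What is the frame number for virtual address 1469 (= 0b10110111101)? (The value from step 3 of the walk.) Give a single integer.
vaddr = 1469: l1_idx=5, l2_idx=5
L1[5] = 0; L2[0][5] = 71

Answer: 71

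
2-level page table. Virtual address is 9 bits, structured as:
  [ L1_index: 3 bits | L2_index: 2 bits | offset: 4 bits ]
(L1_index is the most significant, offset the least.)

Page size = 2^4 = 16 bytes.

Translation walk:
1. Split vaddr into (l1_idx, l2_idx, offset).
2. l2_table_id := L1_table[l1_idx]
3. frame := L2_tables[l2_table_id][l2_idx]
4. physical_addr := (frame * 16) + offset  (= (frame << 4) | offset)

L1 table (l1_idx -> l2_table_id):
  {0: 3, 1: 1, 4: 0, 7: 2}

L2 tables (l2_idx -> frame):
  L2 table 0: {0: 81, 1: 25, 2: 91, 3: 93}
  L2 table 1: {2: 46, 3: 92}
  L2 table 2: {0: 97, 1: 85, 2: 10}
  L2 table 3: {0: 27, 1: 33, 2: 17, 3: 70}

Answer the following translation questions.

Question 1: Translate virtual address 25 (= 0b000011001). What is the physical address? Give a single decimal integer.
Answer: 537

Derivation:
vaddr = 25 = 0b000011001
Split: l1_idx=0, l2_idx=1, offset=9
L1[0] = 3
L2[3][1] = 33
paddr = 33 * 16 + 9 = 537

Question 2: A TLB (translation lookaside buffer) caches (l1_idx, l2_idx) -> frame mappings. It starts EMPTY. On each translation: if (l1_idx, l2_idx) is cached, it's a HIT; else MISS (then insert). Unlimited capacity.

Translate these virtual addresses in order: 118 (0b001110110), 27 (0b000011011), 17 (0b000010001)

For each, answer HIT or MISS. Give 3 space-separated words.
vaddr=118: (1,3) not in TLB -> MISS, insert
vaddr=27: (0,1) not in TLB -> MISS, insert
vaddr=17: (0,1) in TLB -> HIT

Answer: MISS MISS HIT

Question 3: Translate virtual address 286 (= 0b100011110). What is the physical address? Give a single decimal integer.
vaddr = 286 = 0b100011110
Split: l1_idx=4, l2_idx=1, offset=14
L1[4] = 0
L2[0][1] = 25
paddr = 25 * 16 + 14 = 414

Answer: 414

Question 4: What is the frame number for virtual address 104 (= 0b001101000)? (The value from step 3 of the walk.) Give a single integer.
Answer: 46

Derivation:
vaddr = 104: l1_idx=1, l2_idx=2
L1[1] = 1; L2[1][2] = 46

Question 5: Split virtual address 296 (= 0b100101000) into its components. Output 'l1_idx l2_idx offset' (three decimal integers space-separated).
vaddr = 296 = 0b100101000
  top 3 bits -> l1_idx = 4
  next 2 bits -> l2_idx = 2
  bottom 4 bits -> offset = 8

Answer: 4 2 8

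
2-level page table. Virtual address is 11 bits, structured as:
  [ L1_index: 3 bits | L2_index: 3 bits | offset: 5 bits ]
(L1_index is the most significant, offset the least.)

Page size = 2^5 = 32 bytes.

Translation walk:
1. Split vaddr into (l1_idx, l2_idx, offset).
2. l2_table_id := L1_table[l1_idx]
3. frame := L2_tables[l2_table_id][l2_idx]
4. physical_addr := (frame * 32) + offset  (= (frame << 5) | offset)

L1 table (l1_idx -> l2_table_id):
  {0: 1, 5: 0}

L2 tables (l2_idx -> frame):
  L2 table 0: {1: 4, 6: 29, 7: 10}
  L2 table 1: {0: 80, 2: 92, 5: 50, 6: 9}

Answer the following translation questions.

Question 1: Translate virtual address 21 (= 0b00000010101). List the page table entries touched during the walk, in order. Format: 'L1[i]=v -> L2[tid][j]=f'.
Answer: L1[0]=1 -> L2[1][0]=80

Derivation:
vaddr = 21 = 0b00000010101
Split: l1_idx=0, l2_idx=0, offset=21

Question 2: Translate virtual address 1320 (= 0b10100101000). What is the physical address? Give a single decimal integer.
Answer: 136

Derivation:
vaddr = 1320 = 0b10100101000
Split: l1_idx=5, l2_idx=1, offset=8
L1[5] = 0
L2[0][1] = 4
paddr = 4 * 32 + 8 = 136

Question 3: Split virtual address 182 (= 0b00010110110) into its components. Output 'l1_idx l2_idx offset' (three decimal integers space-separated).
Answer: 0 5 22

Derivation:
vaddr = 182 = 0b00010110110
  top 3 bits -> l1_idx = 0
  next 3 bits -> l2_idx = 5
  bottom 5 bits -> offset = 22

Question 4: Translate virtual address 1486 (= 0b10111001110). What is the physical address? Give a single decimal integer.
Answer: 942

Derivation:
vaddr = 1486 = 0b10111001110
Split: l1_idx=5, l2_idx=6, offset=14
L1[5] = 0
L2[0][6] = 29
paddr = 29 * 32 + 14 = 942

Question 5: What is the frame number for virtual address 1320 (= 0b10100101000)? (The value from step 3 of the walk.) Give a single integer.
Answer: 4

Derivation:
vaddr = 1320: l1_idx=5, l2_idx=1
L1[5] = 0; L2[0][1] = 4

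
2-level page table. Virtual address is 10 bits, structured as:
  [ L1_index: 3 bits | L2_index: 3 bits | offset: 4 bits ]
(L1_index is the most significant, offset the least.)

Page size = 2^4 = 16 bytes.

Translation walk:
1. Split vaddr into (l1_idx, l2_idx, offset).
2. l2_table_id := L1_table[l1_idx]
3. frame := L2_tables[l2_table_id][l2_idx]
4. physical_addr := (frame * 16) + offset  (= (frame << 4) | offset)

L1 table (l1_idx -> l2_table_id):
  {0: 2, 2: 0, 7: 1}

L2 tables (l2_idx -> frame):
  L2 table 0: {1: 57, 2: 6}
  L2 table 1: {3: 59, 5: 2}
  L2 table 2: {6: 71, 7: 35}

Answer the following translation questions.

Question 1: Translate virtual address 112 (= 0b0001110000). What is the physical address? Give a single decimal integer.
vaddr = 112 = 0b0001110000
Split: l1_idx=0, l2_idx=7, offset=0
L1[0] = 2
L2[2][7] = 35
paddr = 35 * 16 + 0 = 560

Answer: 560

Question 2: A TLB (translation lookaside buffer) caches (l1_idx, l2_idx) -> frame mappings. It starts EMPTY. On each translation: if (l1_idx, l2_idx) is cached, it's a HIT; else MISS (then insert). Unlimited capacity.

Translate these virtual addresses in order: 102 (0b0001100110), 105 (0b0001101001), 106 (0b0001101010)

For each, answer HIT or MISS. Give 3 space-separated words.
Answer: MISS HIT HIT

Derivation:
vaddr=102: (0,6) not in TLB -> MISS, insert
vaddr=105: (0,6) in TLB -> HIT
vaddr=106: (0,6) in TLB -> HIT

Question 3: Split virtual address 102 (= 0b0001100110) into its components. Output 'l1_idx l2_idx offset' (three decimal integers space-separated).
Answer: 0 6 6

Derivation:
vaddr = 102 = 0b0001100110
  top 3 bits -> l1_idx = 0
  next 3 bits -> l2_idx = 6
  bottom 4 bits -> offset = 6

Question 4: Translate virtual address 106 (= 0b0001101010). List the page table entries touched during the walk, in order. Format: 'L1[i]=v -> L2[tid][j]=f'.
Answer: L1[0]=2 -> L2[2][6]=71

Derivation:
vaddr = 106 = 0b0001101010
Split: l1_idx=0, l2_idx=6, offset=10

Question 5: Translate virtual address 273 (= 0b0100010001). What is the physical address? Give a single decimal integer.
vaddr = 273 = 0b0100010001
Split: l1_idx=2, l2_idx=1, offset=1
L1[2] = 0
L2[0][1] = 57
paddr = 57 * 16 + 1 = 913

Answer: 913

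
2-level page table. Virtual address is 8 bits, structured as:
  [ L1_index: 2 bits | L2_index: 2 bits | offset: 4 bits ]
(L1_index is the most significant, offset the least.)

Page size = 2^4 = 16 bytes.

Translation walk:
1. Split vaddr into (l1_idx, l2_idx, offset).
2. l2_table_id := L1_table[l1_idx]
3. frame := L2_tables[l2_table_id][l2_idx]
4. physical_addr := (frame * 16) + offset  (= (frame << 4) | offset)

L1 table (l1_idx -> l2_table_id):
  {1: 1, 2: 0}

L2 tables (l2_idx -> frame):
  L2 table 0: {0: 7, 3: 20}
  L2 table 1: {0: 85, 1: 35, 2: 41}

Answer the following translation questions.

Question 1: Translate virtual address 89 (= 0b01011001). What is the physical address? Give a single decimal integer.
vaddr = 89 = 0b01011001
Split: l1_idx=1, l2_idx=1, offset=9
L1[1] = 1
L2[1][1] = 35
paddr = 35 * 16 + 9 = 569

Answer: 569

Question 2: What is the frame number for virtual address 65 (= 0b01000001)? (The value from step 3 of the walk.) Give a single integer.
Answer: 85

Derivation:
vaddr = 65: l1_idx=1, l2_idx=0
L1[1] = 1; L2[1][0] = 85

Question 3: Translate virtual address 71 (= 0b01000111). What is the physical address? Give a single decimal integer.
vaddr = 71 = 0b01000111
Split: l1_idx=1, l2_idx=0, offset=7
L1[1] = 1
L2[1][0] = 85
paddr = 85 * 16 + 7 = 1367

Answer: 1367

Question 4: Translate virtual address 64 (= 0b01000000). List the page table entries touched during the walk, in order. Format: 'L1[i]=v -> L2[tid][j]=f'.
vaddr = 64 = 0b01000000
Split: l1_idx=1, l2_idx=0, offset=0

Answer: L1[1]=1 -> L2[1][0]=85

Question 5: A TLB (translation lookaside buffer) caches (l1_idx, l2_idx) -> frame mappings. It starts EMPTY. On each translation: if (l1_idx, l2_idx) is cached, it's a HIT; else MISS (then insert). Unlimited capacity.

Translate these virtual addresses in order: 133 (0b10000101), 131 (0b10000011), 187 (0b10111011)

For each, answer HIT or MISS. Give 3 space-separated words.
Answer: MISS HIT MISS

Derivation:
vaddr=133: (2,0) not in TLB -> MISS, insert
vaddr=131: (2,0) in TLB -> HIT
vaddr=187: (2,3) not in TLB -> MISS, insert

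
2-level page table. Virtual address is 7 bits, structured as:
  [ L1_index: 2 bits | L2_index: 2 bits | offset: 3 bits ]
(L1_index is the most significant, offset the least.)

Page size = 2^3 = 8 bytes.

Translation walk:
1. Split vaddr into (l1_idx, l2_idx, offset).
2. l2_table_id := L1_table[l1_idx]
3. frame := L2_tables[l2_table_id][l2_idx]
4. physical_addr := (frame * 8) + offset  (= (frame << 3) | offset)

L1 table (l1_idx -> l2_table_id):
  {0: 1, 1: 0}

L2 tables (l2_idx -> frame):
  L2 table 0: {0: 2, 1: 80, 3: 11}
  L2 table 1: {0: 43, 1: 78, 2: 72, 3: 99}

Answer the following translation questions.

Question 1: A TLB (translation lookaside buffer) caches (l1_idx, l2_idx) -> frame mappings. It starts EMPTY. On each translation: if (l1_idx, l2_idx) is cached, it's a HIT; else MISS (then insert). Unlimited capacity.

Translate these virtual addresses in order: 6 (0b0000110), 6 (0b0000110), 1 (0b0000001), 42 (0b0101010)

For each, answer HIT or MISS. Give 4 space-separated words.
vaddr=6: (0,0) not in TLB -> MISS, insert
vaddr=6: (0,0) in TLB -> HIT
vaddr=1: (0,0) in TLB -> HIT
vaddr=42: (1,1) not in TLB -> MISS, insert

Answer: MISS HIT HIT MISS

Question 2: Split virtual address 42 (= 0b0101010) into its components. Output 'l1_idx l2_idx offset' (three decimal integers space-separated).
vaddr = 42 = 0b0101010
  top 2 bits -> l1_idx = 1
  next 2 bits -> l2_idx = 1
  bottom 3 bits -> offset = 2

Answer: 1 1 2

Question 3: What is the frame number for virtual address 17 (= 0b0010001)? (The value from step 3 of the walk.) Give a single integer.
vaddr = 17: l1_idx=0, l2_idx=2
L1[0] = 1; L2[1][2] = 72

Answer: 72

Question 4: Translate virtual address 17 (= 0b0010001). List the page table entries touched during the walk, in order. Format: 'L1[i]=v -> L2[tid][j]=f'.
Answer: L1[0]=1 -> L2[1][2]=72

Derivation:
vaddr = 17 = 0b0010001
Split: l1_idx=0, l2_idx=2, offset=1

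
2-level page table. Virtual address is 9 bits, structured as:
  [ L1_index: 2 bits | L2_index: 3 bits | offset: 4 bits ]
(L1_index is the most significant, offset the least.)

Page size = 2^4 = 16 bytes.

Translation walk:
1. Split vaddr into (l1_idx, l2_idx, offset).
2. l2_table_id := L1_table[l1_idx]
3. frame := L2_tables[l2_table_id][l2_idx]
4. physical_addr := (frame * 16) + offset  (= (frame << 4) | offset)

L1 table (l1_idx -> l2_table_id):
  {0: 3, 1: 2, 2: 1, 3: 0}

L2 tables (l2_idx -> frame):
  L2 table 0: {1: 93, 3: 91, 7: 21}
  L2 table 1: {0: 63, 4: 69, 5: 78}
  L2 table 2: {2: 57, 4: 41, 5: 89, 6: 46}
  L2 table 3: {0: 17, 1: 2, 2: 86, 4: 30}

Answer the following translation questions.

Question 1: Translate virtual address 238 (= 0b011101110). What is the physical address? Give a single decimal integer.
Answer: 750

Derivation:
vaddr = 238 = 0b011101110
Split: l1_idx=1, l2_idx=6, offset=14
L1[1] = 2
L2[2][6] = 46
paddr = 46 * 16 + 14 = 750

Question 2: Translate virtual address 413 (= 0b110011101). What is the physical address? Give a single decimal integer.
vaddr = 413 = 0b110011101
Split: l1_idx=3, l2_idx=1, offset=13
L1[3] = 0
L2[0][1] = 93
paddr = 93 * 16 + 13 = 1501

Answer: 1501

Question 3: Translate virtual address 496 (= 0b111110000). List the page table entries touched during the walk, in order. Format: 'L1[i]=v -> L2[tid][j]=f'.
Answer: L1[3]=0 -> L2[0][7]=21

Derivation:
vaddr = 496 = 0b111110000
Split: l1_idx=3, l2_idx=7, offset=0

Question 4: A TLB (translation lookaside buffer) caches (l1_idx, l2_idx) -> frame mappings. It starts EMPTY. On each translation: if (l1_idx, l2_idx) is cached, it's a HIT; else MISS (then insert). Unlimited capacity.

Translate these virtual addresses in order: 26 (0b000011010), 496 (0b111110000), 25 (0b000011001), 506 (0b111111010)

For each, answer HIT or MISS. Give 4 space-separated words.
vaddr=26: (0,1) not in TLB -> MISS, insert
vaddr=496: (3,7) not in TLB -> MISS, insert
vaddr=25: (0,1) in TLB -> HIT
vaddr=506: (3,7) in TLB -> HIT

Answer: MISS MISS HIT HIT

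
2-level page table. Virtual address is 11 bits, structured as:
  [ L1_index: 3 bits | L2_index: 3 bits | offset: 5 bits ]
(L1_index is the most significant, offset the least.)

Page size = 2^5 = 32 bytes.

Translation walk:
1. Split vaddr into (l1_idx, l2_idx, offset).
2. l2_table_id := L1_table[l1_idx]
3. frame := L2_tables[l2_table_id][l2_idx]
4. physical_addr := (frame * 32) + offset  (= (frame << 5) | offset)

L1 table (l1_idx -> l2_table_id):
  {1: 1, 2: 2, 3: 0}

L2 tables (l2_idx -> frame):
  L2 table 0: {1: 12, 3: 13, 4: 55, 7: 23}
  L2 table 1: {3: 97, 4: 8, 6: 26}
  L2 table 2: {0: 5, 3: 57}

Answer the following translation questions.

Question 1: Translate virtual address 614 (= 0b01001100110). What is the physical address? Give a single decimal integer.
vaddr = 614 = 0b01001100110
Split: l1_idx=2, l2_idx=3, offset=6
L1[2] = 2
L2[2][3] = 57
paddr = 57 * 32 + 6 = 1830

Answer: 1830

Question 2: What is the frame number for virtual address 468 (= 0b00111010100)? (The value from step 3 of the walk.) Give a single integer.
Answer: 26

Derivation:
vaddr = 468: l1_idx=1, l2_idx=6
L1[1] = 1; L2[1][6] = 26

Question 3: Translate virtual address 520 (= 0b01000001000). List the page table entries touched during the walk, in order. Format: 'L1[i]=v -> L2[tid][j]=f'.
Answer: L1[2]=2 -> L2[2][0]=5

Derivation:
vaddr = 520 = 0b01000001000
Split: l1_idx=2, l2_idx=0, offset=8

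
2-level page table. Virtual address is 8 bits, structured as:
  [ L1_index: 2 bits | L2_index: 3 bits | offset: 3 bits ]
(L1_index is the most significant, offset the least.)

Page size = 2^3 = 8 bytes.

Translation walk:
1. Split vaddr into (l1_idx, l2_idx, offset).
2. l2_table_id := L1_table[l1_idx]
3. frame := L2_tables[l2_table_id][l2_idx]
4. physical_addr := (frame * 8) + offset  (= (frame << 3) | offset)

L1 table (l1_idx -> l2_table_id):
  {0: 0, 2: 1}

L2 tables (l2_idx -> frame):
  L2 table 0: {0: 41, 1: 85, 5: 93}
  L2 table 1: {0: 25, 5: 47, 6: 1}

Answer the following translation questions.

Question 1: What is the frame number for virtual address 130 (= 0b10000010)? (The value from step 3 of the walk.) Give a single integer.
vaddr = 130: l1_idx=2, l2_idx=0
L1[2] = 1; L2[1][0] = 25

Answer: 25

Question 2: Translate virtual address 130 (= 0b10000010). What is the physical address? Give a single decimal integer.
Answer: 202

Derivation:
vaddr = 130 = 0b10000010
Split: l1_idx=2, l2_idx=0, offset=2
L1[2] = 1
L2[1][0] = 25
paddr = 25 * 8 + 2 = 202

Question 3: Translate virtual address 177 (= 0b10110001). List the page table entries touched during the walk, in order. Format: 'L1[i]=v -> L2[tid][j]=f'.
Answer: L1[2]=1 -> L2[1][6]=1

Derivation:
vaddr = 177 = 0b10110001
Split: l1_idx=2, l2_idx=6, offset=1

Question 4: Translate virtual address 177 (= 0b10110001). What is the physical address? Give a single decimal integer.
vaddr = 177 = 0b10110001
Split: l1_idx=2, l2_idx=6, offset=1
L1[2] = 1
L2[1][6] = 1
paddr = 1 * 8 + 1 = 9

Answer: 9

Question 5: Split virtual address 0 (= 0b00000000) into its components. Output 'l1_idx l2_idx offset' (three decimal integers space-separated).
Answer: 0 0 0

Derivation:
vaddr = 0 = 0b00000000
  top 2 bits -> l1_idx = 0
  next 3 bits -> l2_idx = 0
  bottom 3 bits -> offset = 0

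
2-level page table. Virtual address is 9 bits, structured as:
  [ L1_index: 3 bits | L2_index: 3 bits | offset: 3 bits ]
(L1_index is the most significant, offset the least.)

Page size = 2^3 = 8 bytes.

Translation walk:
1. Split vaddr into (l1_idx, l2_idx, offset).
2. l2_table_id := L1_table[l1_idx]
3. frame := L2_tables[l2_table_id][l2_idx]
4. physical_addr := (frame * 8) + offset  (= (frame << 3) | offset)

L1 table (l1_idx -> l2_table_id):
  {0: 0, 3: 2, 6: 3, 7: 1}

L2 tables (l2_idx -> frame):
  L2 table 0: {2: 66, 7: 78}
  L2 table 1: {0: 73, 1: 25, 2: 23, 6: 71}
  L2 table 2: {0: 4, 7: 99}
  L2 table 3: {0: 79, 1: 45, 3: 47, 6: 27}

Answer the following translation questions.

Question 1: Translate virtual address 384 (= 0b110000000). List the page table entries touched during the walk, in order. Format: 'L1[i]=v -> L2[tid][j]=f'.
vaddr = 384 = 0b110000000
Split: l1_idx=6, l2_idx=0, offset=0

Answer: L1[6]=3 -> L2[3][0]=79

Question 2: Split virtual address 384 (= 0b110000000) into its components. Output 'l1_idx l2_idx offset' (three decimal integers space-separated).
vaddr = 384 = 0b110000000
  top 3 bits -> l1_idx = 6
  next 3 bits -> l2_idx = 0
  bottom 3 bits -> offset = 0

Answer: 6 0 0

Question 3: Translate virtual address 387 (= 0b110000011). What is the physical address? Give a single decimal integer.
vaddr = 387 = 0b110000011
Split: l1_idx=6, l2_idx=0, offset=3
L1[6] = 3
L2[3][0] = 79
paddr = 79 * 8 + 3 = 635

Answer: 635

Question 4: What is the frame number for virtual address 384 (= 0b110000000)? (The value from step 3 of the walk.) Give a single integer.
vaddr = 384: l1_idx=6, l2_idx=0
L1[6] = 3; L2[3][0] = 79

Answer: 79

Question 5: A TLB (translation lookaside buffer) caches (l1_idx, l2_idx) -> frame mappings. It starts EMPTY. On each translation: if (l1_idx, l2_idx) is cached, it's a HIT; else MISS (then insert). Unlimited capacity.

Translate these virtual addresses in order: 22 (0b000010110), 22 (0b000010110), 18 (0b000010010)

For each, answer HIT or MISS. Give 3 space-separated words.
Answer: MISS HIT HIT

Derivation:
vaddr=22: (0,2) not in TLB -> MISS, insert
vaddr=22: (0,2) in TLB -> HIT
vaddr=18: (0,2) in TLB -> HIT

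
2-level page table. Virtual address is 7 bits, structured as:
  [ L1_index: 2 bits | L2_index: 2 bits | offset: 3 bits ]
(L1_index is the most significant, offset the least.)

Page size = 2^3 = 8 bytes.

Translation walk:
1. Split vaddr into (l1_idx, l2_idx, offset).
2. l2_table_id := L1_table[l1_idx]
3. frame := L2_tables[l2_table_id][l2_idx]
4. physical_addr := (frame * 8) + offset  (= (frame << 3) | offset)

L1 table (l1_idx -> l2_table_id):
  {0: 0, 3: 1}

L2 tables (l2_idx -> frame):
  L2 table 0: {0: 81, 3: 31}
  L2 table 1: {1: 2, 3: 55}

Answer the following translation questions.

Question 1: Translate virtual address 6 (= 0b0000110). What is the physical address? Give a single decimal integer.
Answer: 654

Derivation:
vaddr = 6 = 0b0000110
Split: l1_idx=0, l2_idx=0, offset=6
L1[0] = 0
L2[0][0] = 81
paddr = 81 * 8 + 6 = 654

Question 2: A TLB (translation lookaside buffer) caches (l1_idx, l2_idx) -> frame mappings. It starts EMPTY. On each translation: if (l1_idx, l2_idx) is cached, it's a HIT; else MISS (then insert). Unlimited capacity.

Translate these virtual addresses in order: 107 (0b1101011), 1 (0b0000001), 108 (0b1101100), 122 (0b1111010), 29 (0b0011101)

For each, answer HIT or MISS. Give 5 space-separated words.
Answer: MISS MISS HIT MISS MISS

Derivation:
vaddr=107: (3,1) not in TLB -> MISS, insert
vaddr=1: (0,0) not in TLB -> MISS, insert
vaddr=108: (3,1) in TLB -> HIT
vaddr=122: (3,3) not in TLB -> MISS, insert
vaddr=29: (0,3) not in TLB -> MISS, insert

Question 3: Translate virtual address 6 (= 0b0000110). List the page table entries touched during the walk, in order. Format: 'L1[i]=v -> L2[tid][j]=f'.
Answer: L1[0]=0 -> L2[0][0]=81

Derivation:
vaddr = 6 = 0b0000110
Split: l1_idx=0, l2_idx=0, offset=6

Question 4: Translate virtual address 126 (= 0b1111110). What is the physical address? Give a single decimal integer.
vaddr = 126 = 0b1111110
Split: l1_idx=3, l2_idx=3, offset=6
L1[3] = 1
L2[1][3] = 55
paddr = 55 * 8 + 6 = 446

Answer: 446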